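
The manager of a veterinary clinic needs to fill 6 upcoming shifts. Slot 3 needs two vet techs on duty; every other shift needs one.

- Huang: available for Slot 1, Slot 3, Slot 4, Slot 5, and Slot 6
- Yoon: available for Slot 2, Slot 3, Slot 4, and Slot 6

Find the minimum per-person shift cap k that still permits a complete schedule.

4

With 2 vet techs and 7 worker-slots to fill, someone must work at least ⌈7/2⌉ = 4 shifts, so k ≥ 4.
k = 4 works: Slot 1→Huang, Slot 2→Yoon, Slot 3→Huang+Yoon, Slot 4→Huang, Slot 5→Huang, Slot 6→Yoon.
Loads: Huang 4, Yoon 3 — all ≤ 4.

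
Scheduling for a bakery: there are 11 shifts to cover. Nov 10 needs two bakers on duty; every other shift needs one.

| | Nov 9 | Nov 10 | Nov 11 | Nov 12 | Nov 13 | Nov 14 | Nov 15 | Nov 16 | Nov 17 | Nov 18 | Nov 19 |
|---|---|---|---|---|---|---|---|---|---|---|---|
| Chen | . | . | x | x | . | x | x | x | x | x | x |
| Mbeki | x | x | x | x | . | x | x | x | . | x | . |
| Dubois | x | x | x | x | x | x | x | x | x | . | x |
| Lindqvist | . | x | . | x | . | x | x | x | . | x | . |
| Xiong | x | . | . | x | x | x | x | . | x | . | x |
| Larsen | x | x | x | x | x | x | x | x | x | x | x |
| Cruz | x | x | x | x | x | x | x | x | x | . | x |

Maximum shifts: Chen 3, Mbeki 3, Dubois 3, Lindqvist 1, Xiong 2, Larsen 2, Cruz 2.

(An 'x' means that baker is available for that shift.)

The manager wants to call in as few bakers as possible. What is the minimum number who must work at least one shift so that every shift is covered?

5

12 slots to fill and no one can take more than 3, so at least ⌈12/3⌉ = 4 bakers are needed.
Any 4 bakers together have capacity at most 3+3+3+2 = 11 < 12 slots, so 4 can never suffice.
Chen, Mbeki, Dubois, Lindqvist, and Xiong alone can cover everything: Nov 9→Mbeki, Nov 10→Mbeki+Dubois, Nov 11→Chen, Nov 12→Lindqvist, Nov 13→Dubois, Nov 14→Xiong, Nov 15→Xiong, Nov 16→Mbeki, Nov 17→Chen, Nov 18→Chen, Nov 19→Dubois.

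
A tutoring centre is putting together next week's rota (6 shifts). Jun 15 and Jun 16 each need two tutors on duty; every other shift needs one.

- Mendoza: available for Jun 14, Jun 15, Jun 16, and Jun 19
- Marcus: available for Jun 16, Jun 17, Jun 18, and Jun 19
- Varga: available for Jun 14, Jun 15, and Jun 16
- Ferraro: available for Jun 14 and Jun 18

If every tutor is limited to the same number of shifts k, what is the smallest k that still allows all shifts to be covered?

2

With 4 tutors and 8 worker-slots to fill, someone must work at least ⌈8/4⌉ = 2 shifts, so k ≥ 2.
k = 2 works: Jun 14→Ferraro, Jun 15→Mendoza+Varga, Jun 16→Marcus+Varga, Jun 17→Marcus, Jun 18→Ferraro, Jun 19→Mendoza.
Loads: Mendoza 2, Marcus 2, Varga 2, Ferraro 2 — all ≤ 2.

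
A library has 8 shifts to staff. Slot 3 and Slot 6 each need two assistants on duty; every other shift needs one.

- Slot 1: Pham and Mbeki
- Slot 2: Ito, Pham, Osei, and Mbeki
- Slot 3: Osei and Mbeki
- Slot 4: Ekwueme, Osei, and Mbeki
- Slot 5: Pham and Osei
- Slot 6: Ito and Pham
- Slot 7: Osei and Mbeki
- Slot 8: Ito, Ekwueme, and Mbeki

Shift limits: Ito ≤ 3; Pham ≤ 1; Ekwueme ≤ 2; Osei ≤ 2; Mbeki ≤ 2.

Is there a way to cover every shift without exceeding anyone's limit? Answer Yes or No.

Total capacity is 10 and 10 slots are needed, so capacity alone doesn't rule it out.
Shifts {Slot 1, Slot 3, Slot 5, Slot 6, Slot 7} need 7 worker-slots in total, but the assistants available for any of those shifts (Ito, Pham, Osei, and Mbeki) can supply at most 6 among them. So no valid schedule exists.

No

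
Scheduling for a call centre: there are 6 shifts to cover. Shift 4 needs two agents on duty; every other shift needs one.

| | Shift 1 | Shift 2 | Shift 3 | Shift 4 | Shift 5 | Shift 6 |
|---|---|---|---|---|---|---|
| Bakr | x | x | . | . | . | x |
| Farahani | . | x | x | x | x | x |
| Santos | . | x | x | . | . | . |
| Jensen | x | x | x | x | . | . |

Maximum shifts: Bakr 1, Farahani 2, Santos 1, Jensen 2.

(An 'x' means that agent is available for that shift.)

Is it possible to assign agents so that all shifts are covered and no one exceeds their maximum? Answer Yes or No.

Total capacity is 1+2+1+2 = 6 but 7 worker-slots are needed — infeasible.

No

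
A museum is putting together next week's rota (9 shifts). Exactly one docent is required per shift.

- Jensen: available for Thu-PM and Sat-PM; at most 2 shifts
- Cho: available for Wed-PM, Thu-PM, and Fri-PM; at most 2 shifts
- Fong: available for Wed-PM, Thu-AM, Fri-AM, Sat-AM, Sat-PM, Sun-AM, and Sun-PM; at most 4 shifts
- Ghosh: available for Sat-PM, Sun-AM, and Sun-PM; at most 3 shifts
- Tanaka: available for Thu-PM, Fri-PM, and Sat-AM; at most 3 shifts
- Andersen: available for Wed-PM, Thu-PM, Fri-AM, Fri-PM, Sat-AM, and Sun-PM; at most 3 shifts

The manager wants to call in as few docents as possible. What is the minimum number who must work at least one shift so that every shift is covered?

9 slots to fill and no one can take more than 4, so at least ⌈9/4⌉ = 3 docents are needed.
Jensen, Fong, and Andersen alone can cover everything: Wed-PM→Fong, Thu-AM→Fong, Thu-PM→Jensen, Fri-AM→Fong, Fri-PM→Andersen, Sat-AM→Andersen, Sat-PM→Jensen, Sun-AM→Fong, Sun-PM→Andersen.

3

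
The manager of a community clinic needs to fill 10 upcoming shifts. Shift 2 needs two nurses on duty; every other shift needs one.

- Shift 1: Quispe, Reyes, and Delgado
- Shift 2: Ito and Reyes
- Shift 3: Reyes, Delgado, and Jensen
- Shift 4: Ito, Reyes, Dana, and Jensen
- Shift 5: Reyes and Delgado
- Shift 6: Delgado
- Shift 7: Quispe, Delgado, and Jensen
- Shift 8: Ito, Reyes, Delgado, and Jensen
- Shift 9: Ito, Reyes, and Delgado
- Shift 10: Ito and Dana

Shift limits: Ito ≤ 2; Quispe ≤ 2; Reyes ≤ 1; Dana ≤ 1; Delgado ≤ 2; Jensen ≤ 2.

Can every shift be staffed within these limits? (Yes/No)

Total capacity is 2+2+1+1+2+2 = 10 but 11 worker-slots are needed — infeasible.

No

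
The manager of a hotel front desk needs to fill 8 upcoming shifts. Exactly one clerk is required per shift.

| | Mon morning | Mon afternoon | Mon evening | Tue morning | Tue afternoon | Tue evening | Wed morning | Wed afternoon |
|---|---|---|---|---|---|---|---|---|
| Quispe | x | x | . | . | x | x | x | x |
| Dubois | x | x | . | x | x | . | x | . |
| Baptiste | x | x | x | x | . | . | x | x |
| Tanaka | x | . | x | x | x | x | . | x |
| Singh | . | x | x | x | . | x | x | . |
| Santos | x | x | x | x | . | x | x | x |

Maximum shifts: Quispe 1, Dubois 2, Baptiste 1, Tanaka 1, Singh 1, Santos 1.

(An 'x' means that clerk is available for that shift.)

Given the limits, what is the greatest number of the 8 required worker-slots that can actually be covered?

Total capacity across all clerks is 1+2+1+1+1+1 = 7, and 8 slots are needed, so at most 7 can be filled.
An assignment achieving 7: Mon morning→Dubois, Mon afternoon→Dubois, Mon evening→Baptiste, Tue morning→Singh, Tue afternoon→Quispe, Tue evening→Tanaka, Wed afternoon→Santos.
Loads: Quispe 1/1, Dubois 2/2, Baptiste 1/1, Tanaka 1/1, Singh 1/1, Santos 1/1.

7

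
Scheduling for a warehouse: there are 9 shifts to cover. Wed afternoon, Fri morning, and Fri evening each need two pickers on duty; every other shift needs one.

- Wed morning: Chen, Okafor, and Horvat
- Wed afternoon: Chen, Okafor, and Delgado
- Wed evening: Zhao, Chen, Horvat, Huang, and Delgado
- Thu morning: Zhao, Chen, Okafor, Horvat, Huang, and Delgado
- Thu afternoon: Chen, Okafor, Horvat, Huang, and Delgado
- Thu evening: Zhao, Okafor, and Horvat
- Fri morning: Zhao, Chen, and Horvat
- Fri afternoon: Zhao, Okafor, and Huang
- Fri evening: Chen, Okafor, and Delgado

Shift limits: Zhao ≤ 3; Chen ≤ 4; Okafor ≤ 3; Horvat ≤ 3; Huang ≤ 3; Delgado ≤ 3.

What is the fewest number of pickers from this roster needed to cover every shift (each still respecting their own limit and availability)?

12 slots to fill and no one can take more than 4, so at least ⌈12/4⌉ = 3 pickers are needed.
Any 3 pickers together have capacity at most 4+3+3 = 10 < 12 slots, so 3 can never suffice.
Zhao, Chen, Okafor, and Horvat alone can cover everything: Wed morning→Chen, Wed afternoon→Chen+Okafor, Wed evening→Zhao, Thu morning→Horvat, Thu afternoon→Chen, Thu evening→Okafor, Fri morning→Zhao+Horvat, Fri afternoon→Zhao, Fri evening→Chen+Okafor.

4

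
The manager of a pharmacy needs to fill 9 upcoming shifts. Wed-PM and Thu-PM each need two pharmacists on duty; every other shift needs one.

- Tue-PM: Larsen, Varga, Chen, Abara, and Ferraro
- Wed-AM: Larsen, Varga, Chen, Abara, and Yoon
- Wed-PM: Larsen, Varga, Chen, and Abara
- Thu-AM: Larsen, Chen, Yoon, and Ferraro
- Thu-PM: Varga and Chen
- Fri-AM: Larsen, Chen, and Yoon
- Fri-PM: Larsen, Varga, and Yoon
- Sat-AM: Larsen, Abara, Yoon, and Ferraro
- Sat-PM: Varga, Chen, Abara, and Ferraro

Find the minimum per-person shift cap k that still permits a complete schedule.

2

With 6 pharmacists and 11 worker-slots to fill, someone must work at least ⌈11/6⌉ = 2 shifts, so k ≥ 2.
k = 2 works: Tue-PM→Ferraro, Wed-AM→Yoon, Wed-PM→Varga+Abara, Thu-AM→Chen, Thu-PM→Varga+Chen, Fri-AM→Larsen, Fri-PM→Larsen, Sat-AM→Abara, Sat-PM→Ferraro.
Loads: Larsen 2, Varga 2, Chen 2, Abara 2, Yoon 1, Ferraro 2 — all ≤ 2.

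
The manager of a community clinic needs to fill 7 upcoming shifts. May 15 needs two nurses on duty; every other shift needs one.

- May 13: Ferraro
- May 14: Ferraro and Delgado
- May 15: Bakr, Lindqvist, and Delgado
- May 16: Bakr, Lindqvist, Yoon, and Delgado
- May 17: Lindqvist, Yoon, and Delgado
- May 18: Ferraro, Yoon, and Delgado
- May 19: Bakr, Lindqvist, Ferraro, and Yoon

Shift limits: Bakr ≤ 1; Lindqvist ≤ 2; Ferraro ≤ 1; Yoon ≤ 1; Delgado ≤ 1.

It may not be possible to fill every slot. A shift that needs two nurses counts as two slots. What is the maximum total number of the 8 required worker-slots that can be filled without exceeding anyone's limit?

6

Total capacity across all nurses is 1+2+1+1+1 = 6, and 8 slots are needed, so at most 6 can be filled.
An assignment achieving 6: May 13→Ferraro, May 14→Delgado, May 15→Bakr+Lindqvist, May 17→Lindqvist, May 18→Yoon.
Loads: Bakr 1/1, Lindqvist 2/2, Ferraro 1/1, Yoon 1/1, Delgado 1/1.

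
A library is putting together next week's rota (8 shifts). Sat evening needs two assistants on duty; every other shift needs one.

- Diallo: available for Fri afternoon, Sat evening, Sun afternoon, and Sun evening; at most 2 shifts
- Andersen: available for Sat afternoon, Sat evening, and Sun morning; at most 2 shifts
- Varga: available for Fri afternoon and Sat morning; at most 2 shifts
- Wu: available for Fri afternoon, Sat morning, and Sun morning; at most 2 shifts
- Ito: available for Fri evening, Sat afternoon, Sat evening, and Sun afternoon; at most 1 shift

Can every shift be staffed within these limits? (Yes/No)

Total capacity is 9 and 9 slots are needed, so capacity alone doesn't rule it out.
Shifts {Fri evening, Sat evening, Sun afternoon, Sun evening} need 5 worker-slots in total, but the assistants available for any of those shifts (Diallo, Andersen, and Ito) can supply at most 4 among them. So no valid schedule exists.

No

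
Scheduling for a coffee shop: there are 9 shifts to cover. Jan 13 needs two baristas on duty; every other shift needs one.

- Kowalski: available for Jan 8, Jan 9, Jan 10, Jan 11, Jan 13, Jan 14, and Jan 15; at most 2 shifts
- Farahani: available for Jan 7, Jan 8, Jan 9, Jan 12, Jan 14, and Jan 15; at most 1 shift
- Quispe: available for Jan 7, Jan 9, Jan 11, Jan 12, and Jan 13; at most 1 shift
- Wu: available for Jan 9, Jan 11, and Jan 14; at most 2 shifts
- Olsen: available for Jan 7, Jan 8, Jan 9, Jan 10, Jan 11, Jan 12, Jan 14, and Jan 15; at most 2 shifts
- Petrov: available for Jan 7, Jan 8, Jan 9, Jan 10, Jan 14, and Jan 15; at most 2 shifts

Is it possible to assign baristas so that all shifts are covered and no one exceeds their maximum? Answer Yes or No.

Jan 13 can only be covered by Kowalski and Quispe, so that assignment is forced.
One valid schedule: Jan 7→Olsen, Jan 8→Olsen, Jan 9→Petrov, Jan 10→Kowalski, Jan 11→Wu, Jan 12→Farahani, Jan 13→Kowalski+Quispe, Jan 14→Wu, Jan 15→Petrov.
Loads: Kowalski 2/2, Farahani 1/1, Quispe 1/1, Wu 2/2, Olsen 2/2, Petrov 2/2 — all within limits.

Yes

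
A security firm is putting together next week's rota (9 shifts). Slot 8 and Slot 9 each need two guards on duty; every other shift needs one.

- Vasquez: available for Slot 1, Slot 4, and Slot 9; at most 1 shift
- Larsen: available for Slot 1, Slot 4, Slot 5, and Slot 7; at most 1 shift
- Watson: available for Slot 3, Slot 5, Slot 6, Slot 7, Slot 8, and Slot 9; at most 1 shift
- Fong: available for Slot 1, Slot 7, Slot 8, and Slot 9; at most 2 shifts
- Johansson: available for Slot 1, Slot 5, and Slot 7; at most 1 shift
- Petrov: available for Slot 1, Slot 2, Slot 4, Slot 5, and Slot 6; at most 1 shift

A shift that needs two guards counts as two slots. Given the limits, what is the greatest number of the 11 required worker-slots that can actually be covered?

Total capacity across all guards is 1+1+1+2+1+1 = 7, and 11 slots are needed, so at most 7 can be filled.
An assignment achieving 7: Slot 2→Petrov, Slot 3→Watson, Slot 4→Vasquez, Slot 5→Larsen, Slot 7→Johansson, Slot 8→Fong, Slot 9→Fong.
Loads: Vasquez 1/1, Larsen 1/1, Watson 1/1, Fong 2/2, Johansson 1/1, Petrov 1/1.

7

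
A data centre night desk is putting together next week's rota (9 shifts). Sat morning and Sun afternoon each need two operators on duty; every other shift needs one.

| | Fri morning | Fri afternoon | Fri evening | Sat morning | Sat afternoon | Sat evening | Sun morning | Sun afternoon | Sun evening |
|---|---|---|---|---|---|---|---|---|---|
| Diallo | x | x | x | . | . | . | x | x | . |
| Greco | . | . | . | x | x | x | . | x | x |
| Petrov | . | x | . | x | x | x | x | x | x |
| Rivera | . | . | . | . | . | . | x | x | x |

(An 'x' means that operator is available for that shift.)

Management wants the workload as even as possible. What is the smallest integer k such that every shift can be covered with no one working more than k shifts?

3

With 4 operators and 11 worker-slots to fill, someone must work at least ⌈11/4⌉ = 3 shifts, so k ≥ 3.
k = 3 works: Fri morning→Diallo, Fri afternoon→Diallo, Fri evening→Diallo, Sat morning→Greco+Petrov, Sat afternoon→Greco, Sat evening→Greco, Sun morning→Petrov, Sun afternoon→Petrov+Rivera, Sun evening→Rivera.
Loads: Diallo 3, Greco 3, Petrov 3, Rivera 2 — all ≤ 3.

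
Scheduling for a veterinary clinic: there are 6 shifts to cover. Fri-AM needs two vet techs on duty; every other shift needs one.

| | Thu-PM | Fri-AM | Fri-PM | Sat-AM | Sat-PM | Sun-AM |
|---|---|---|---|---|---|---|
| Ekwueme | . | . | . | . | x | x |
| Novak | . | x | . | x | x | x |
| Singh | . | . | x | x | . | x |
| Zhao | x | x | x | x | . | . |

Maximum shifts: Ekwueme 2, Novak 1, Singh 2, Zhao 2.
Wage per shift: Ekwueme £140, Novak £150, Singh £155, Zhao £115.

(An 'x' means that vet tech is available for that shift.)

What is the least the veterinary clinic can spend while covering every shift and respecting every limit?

£970

Thu-PM can only be covered by Zhao, so that assignment is forced.
Fri-AM can only be covered by Novak and Zhao, so that assignment is forced.
Picking the cheapest available vet tech for each shift independently would cost £890, but that ignores the shift limits.
An optimal schedule: Thu-PM→Zhao, Fri-AM→Novak+Zhao, Fri-PM→Singh, Sat-AM→Singh, Sat-PM→Ekwueme, Sun-AM→Ekwueme.
Total: 115 + 150 + 115 + 155 + 155 + 140 + 140 = £970.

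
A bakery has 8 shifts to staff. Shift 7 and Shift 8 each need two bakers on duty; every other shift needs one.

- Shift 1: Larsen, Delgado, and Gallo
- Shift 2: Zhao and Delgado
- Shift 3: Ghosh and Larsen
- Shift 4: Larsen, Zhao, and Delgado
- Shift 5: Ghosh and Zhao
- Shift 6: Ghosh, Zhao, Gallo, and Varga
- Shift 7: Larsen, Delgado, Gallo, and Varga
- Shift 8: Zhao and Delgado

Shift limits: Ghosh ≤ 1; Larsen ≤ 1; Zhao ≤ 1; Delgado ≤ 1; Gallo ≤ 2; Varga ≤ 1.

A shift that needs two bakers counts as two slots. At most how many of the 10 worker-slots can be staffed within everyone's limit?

7

Total capacity across all bakers is 1+1+1+1+2+1 = 7, and 10 slots are needed, so at most 7 can be filled.
An assignment achieving 7: Shift 1→Larsen, Shift 2→Zhao, Shift 3→Ghosh, Shift 6→Gallo, Shift 7→Gallo+Varga, Shift 8→Delgado.
Loads: Ghosh 1/1, Larsen 1/1, Zhao 1/1, Delgado 1/1, Gallo 2/2, Varga 1/1.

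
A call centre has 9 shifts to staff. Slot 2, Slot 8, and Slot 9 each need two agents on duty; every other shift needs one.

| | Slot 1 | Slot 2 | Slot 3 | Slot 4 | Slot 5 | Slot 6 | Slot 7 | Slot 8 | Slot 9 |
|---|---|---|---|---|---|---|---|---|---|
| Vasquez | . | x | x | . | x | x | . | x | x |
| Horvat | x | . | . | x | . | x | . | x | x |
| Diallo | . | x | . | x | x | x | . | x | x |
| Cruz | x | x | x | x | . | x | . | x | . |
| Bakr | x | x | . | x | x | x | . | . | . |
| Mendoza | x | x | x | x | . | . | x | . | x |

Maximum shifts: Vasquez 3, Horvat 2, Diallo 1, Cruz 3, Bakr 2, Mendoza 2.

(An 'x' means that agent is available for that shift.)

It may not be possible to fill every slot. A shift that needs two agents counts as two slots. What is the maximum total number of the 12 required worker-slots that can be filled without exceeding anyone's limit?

Total capacity across all agents is 3+2+1+3+2+2 = 13, and 12 slots are needed, so at most 12 can be filled.
An assignment achieving 12: Slot 1→Horvat, Slot 2→Cruz+Bakr, Slot 3→Vasquez, Slot 4→Cruz, Slot 5→Vasquez, Slot 6→Cruz, Slot 7→Mendoza, Slot 8→Vasquez+Horvat, Slot 9→Diallo+Mendoza.
Loads: Vasquez 3/3, Horvat 2/2, Diallo 1/1, Cruz 3/3, Bakr 1/2, Mendoza 2/2.

12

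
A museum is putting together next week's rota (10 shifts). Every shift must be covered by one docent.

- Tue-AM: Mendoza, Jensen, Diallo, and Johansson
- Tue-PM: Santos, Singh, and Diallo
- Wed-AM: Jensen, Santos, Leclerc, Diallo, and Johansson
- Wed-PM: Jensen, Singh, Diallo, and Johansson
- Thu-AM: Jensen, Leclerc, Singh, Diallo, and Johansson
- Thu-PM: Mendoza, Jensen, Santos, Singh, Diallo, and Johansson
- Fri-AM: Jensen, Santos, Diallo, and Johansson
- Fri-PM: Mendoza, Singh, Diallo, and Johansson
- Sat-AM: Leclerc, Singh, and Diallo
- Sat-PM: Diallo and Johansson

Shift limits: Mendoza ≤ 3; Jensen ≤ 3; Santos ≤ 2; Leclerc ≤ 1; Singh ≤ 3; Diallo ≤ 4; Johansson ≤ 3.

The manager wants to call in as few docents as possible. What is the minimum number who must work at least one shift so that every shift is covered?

3

10 slots to fill and no one can take more than 4, so at least ⌈10/4⌉ = 3 docents are needed.
Mendoza, Jensen, and Diallo alone can cover everything: Tue-AM→Mendoza, Tue-PM→Diallo, Wed-AM→Jensen, Wed-PM→Jensen, Thu-AM→Jensen, Thu-PM→Mendoza, Fri-AM→Diallo, Fri-PM→Mendoza, Sat-AM→Diallo, Sat-PM→Diallo.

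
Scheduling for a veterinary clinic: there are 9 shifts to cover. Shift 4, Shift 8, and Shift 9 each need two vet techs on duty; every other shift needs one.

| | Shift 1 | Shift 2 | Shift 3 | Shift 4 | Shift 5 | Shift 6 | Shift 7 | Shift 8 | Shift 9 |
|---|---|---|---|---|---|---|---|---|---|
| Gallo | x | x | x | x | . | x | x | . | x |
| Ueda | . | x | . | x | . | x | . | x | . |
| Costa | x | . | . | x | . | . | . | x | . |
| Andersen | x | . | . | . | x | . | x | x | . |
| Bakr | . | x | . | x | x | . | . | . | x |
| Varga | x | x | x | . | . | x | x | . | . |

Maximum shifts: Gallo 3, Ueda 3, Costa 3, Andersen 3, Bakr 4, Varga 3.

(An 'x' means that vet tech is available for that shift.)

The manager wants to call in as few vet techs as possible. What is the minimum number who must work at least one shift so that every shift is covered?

12 slots to fill and no one can take more than 4, so at least ⌈12/4⌉ = 3 vet techs are needed.
Any 3 vet techs together have capacity at most 4+3+3 = 10 < 12 slots, so 3 can never suffice.
Gallo, Ueda, Costa, and Bakr alone can cover everything: Shift 1→Costa, Shift 2→Ueda, Shift 3→Gallo, Shift 4→Costa+Bakr, Shift 5→Bakr, Shift 6→Ueda, Shift 7→Gallo, Shift 8→Ueda+Costa, Shift 9→Gallo+Bakr.

4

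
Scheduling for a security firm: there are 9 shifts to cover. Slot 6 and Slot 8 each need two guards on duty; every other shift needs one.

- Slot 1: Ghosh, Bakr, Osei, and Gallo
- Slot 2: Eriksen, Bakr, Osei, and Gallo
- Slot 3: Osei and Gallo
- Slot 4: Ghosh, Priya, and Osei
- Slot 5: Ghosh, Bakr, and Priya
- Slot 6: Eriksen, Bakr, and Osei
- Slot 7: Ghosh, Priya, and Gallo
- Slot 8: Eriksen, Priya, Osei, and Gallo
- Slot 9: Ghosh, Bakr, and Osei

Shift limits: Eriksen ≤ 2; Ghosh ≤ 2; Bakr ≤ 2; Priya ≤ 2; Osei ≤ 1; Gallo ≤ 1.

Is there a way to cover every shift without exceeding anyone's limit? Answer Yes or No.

No

Total capacity is 2+2+2+2+1+1 = 10 but 11 worker-slots are needed — infeasible.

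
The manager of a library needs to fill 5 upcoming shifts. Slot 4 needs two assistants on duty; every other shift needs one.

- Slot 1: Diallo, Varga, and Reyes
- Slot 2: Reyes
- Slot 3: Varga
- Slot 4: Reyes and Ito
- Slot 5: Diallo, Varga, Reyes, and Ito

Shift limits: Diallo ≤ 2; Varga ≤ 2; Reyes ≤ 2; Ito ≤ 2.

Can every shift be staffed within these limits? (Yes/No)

Yes

Slot 2 can only be covered by Reyes, so that assignment is forced.
Slot 3 can only be covered by Varga, so that assignment is forced.
Slot 4 can only be covered by Reyes and Ito, so that assignment is forced.
One valid schedule: Slot 1→Diallo, Slot 2→Reyes, Slot 3→Varga, Slot 4→Reyes+Ito, Slot 5→Diallo.
Loads: Diallo 2/2, Varga 1/2, Reyes 2/2, Ito 1/2 — all within limits.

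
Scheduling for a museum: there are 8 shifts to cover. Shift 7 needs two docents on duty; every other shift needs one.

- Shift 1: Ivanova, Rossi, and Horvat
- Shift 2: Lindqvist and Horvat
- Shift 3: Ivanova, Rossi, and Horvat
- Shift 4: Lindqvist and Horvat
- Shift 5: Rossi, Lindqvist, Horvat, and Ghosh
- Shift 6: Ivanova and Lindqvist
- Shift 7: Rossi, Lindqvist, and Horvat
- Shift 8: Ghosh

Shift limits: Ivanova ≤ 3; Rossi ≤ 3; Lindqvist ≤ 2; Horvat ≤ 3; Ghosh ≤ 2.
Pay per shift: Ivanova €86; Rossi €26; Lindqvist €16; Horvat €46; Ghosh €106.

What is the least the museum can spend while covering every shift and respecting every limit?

Shift 8 can only be covered by Ghosh, so that assignment is forced.
Picking the cheapest available docent for each shift independently would cost €264, but that ignores the shift limits.
An optimal schedule: Shift 1→Rossi, Shift 2→Lindqvist, Shift 3→Rossi, Shift 4→Horvat, Shift 5→Horvat, Shift 6→Lindqvist, Shift 7→Rossi+Horvat, Shift 8→Ghosh.
Total: 26 + 16 + 26 + 46 + 46 + 16 + 26 + 46 + 106 = €354.

€354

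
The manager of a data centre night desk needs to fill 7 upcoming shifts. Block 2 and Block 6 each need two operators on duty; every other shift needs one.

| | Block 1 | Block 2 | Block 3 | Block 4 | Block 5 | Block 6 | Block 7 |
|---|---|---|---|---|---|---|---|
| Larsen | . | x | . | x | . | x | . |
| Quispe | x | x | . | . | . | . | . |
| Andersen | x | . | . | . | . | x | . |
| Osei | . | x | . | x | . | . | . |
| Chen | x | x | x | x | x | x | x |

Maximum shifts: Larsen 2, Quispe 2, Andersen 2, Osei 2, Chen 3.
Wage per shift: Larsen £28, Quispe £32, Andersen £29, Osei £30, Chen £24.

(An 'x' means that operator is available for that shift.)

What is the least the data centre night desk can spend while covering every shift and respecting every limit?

Block 3 can only be covered by Chen, so that assignment is forced.
Block 5 can only be covered by Chen, so that assignment is forced.
Block 7 can only be covered by Chen, so that assignment is forced.
Picking the cheapest available operator for each shift independently would cost £224, but that ignores the shift limits.
An optimal schedule: Block 1→Andersen, Block 2→Larsen+Osei, Block 3→Chen, Block 4→Osei, Block 5→Chen, Block 6→Larsen+Andersen, Block 7→Chen.
Total: 29 + 28 + 30 + 24 + 30 + 24 + 28 + 29 + 24 = £246.

£246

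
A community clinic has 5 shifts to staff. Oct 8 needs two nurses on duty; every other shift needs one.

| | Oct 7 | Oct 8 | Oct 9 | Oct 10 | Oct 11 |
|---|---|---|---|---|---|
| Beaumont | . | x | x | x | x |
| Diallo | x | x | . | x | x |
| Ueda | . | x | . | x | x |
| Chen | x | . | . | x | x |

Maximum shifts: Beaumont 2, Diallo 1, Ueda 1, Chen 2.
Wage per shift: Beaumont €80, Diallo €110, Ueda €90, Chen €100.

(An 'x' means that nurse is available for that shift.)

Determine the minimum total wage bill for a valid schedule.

€560

Oct 9 can only be covered by Beaumont, so that assignment is forced.
Picking the cheapest available nurse for each shift independently would cost €510, but that ignores the shift limits.
An optimal schedule: Oct 7→Diallo, Oct 8→Beaumont+Ueda, Oct 9→Beaumont, Oct 10→Chen, Oct 11→Chen.
Total: 110 + 80 + 90 + 80 + 100 + 100 = €560.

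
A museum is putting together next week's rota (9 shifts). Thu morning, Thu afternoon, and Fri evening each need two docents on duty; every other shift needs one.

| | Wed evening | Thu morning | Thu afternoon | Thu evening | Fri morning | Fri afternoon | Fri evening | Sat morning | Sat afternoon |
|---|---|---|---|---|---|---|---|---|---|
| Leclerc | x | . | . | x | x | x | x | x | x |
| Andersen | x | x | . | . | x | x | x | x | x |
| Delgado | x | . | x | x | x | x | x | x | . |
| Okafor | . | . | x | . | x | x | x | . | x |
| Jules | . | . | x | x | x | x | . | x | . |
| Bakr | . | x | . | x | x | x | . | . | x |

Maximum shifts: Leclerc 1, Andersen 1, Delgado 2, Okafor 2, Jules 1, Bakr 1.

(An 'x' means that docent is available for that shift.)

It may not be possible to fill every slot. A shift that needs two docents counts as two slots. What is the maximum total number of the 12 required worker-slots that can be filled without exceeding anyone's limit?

Total capacity across all docents is 1+1+2+2+1+1 = 8, and 12 slots are needed, so at most 8 can be filled.
An assignment achieving 8: Wed evening→Leclerc, Thu morning→Andersen+Bakr, Thu afternoon→Delgado+Okafor, Thu evening→Delgado, Fri evening→Okafor, Sat morning→Jules.
Loads: Leclerc 1/1, Andersen 1/1, Delgado 2/2, Okafor 2/2, Jules 1/1, Bakr 1/1.

8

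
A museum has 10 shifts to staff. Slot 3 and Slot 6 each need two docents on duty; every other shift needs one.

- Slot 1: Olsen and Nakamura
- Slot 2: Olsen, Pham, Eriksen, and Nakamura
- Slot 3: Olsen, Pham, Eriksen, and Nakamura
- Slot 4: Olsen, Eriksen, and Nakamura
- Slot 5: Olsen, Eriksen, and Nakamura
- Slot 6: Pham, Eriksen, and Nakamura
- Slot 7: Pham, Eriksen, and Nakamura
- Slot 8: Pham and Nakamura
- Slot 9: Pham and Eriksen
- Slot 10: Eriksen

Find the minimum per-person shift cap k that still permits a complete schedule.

3

With 4 docents and 12 worker-slots to fill, someone must work at least ⌈12/4⌉ = 3 shifts, so k ≥ 3.
k = 3 works: Slot 1→Olsen, Slot 2→Nakamura, Slot 3→Eriksen+Nakamura, Slot 4→Olsen, Slot 5→Olsen, Slot 6→Pham+Eriksen, Slot 7→Nakamura, Slot 8→Pham, Slot 9→Pham, Slot 10→Eriksen.
Loads: Olsen 3, Pham 3, Eriksen 3, Nakamura 3 — all ≤ 3.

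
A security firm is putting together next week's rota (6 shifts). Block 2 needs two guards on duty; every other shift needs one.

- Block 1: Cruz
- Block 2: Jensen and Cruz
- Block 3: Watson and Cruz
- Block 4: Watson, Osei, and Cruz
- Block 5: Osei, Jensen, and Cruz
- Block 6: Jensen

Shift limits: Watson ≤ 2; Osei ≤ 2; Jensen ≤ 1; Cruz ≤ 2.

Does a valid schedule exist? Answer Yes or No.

No

Total capacity is 7 and 7 slots are needed, so capacity alone doesn't rule it out.
Shifts {Block 2, Block 6} need 3 worker-slots in total, but the guards available for any of those shifts (Jensen and Cruz) can supply at most 2 among them. So no valid schedule exists.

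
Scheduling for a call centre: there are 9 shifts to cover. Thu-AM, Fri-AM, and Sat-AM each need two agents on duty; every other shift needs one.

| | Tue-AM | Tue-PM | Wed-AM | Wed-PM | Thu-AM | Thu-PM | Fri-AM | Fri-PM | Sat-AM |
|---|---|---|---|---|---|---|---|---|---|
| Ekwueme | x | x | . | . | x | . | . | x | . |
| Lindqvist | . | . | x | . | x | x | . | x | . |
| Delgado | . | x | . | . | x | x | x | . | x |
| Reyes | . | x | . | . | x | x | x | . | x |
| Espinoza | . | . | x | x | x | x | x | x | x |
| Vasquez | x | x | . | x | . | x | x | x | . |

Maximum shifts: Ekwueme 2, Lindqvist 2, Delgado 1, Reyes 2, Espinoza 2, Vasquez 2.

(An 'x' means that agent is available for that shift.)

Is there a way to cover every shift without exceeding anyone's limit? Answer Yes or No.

Total capacity is 2+2+1+2+2+2 = 11 but 12 worker-slots are needed — infeasible.

No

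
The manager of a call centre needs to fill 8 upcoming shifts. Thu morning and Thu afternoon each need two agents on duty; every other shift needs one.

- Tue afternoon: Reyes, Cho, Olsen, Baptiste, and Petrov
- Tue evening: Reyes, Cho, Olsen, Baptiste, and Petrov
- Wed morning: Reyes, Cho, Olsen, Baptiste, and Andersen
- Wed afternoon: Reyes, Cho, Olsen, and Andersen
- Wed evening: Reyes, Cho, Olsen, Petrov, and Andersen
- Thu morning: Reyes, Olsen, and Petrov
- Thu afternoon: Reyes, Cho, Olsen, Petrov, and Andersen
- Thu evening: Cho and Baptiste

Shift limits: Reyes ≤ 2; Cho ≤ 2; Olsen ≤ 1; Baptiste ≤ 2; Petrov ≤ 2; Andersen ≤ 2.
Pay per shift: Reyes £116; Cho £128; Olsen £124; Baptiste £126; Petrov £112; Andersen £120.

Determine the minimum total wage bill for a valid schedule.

Picking the cheapest available agent for each shift independently would cost £1150, but that ignores the shift limits.
An optimal schedule: Tue afternoon→Petrov, Tue evening→Olsen, Wed morning→Baptiste, Wed afternoon→Reyes, Wed evening→Andersen, Thu morning→Petrov+Reyes, Thu afternoon→Andersen+Cho, Thu evening→Baptiste.
Total: 112 + 124 + 126 + 116 + 120 + 112 + 116 + 120 + 128 + 126 = £1200.

£1200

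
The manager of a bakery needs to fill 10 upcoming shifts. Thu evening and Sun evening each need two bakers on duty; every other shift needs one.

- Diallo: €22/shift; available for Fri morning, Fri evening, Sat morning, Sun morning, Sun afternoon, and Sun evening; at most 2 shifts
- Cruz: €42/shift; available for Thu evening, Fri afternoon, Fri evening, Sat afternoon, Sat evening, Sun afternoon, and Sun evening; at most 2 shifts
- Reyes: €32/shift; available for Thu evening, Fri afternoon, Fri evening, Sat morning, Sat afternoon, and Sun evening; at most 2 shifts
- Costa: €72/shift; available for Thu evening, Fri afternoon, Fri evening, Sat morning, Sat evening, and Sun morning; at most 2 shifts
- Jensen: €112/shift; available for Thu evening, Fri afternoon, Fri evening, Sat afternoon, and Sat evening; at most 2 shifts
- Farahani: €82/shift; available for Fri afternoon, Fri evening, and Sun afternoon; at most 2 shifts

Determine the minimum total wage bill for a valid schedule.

Fri morning can only be covered by Diallo, so that assignment is forced.
Picking the cheapest available baker for each shift independently would cost €344, but that ignores the shift limits.
An optimal schedule: Thu evening→Costa+Jensen, Fri morning→Diallo, Fri afternoon→Jensen, Fri evening→Farahani, Sat morning→Reyes, Sat afternoon→Cruz, Sat evening→Costa, Sun morning→Diallo, Sun afternoon→Farahani, Sun evening→Cruz+Reyes.
Total: 72 + 112 + 22 + 112 + 82 + 32 + 42 + 72 + 22 + 82 + 42 + 32 = €724.

€724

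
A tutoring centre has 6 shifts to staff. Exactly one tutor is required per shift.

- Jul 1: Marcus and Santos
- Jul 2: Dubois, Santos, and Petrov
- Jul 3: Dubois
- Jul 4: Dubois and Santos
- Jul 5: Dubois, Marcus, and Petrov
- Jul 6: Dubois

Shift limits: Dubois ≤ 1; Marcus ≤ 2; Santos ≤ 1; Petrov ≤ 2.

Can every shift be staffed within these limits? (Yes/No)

Total capacity is 6 and 6 slots are needed, so capacity alone doesn't rule it out.
Shifts {Jul 3, Jul 6} need 2 worker-slots in total, but the tutors available for any of those shifts (Dubois) can supply at most 1 among them. So no valid schedule exists.

No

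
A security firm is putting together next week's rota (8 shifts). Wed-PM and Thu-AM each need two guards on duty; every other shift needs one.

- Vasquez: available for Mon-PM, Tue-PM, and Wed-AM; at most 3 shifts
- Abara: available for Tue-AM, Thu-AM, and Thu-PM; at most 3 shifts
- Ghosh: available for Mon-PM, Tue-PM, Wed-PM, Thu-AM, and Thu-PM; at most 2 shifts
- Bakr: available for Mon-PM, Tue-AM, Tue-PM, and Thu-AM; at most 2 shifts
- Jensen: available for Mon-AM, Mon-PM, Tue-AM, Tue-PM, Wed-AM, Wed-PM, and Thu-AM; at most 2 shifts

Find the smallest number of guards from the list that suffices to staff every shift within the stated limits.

10 slots to fill and no one can take more than 3, so at least ⌈10/3⌉ = 4 guards are needed.
Vasquez, Abara, Ghosh, and Jensen alone can cover everything: Mon-AM→Jensen, Mon-PM→Vasquez, Tue-AM→Abara, Tue-PM→Vasquez, Wed-AM→Vasquez, Wed-PM→Ghosh+Jensen, Thu-AM→Abara+Ghosh, Thu-PM→Abara.

4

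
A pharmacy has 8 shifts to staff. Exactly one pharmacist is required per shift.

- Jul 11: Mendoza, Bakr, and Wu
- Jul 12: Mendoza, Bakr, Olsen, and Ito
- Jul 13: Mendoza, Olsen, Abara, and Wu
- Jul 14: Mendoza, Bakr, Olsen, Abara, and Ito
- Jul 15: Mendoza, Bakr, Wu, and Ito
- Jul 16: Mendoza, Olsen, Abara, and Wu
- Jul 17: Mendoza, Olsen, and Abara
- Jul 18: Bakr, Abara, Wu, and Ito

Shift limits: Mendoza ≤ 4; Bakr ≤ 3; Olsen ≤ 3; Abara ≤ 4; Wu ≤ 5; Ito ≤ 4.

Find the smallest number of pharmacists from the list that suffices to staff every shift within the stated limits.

8 slots to fill and no one can take more than 5, so at least ⌈8/5⌉ = 2 pharmacists are needed.
Mendoza and Abara alone can cover everything: Jul 11→Mendoza, Jul 12→Mendoza, Jul 13→Mendoza, Jul 14→Abara, Jul 15→Mendoza, Jul 16→Abara, Jul 17→Abara, Jul 18→Abara.

2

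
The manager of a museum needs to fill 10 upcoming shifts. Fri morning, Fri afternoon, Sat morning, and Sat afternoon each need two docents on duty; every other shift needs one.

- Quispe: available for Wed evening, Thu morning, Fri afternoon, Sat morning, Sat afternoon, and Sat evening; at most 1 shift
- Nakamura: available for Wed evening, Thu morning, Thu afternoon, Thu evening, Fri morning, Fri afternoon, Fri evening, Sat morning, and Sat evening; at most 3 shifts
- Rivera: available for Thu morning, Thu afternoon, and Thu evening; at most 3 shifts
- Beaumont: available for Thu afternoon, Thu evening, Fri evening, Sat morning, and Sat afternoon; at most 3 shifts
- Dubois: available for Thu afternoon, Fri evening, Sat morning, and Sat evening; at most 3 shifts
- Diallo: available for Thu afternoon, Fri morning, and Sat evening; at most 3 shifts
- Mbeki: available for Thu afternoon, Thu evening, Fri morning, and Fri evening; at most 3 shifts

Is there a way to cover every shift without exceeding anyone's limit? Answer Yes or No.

Total capacity is 19 and 14 slots are needed, so capacity alone doesn't rule it out.
Shifts {Fri afternoon, Sat afternoon} need 4 worker-slots in total, but the docents available for any of those shifts (Quispe, Nakamura, and Beaumont) can supply at most 3 among them. So no valid schedule exists.

No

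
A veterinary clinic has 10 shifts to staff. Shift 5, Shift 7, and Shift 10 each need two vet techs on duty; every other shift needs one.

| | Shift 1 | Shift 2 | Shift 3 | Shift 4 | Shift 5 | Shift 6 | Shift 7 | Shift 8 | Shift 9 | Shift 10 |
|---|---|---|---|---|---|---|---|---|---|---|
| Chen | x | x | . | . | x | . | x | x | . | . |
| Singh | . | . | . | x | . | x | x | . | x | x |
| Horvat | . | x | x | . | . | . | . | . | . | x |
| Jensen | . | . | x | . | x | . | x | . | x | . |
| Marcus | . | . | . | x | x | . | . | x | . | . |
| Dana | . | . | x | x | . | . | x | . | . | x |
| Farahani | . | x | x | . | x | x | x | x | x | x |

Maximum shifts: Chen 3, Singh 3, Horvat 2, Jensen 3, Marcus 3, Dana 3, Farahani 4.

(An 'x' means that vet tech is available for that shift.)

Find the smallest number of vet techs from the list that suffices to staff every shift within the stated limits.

13 slots to fill and no one can take more than 4, so at least ⌈13/4⌉ = 4 vet techs are needed.
Chen, Singh, Jensen, and Farahani alone can cover everything: Shift 1→Chen, Shift 2→Chen, Shift 3→Jensen, Shift 4→Singh, Shift 5→Jensen+Farahani, Shift 6→Singh, Shift 7→Jensen+Farahani, Shift 8→Chen, Shift 9→Farahani, Shift 10→Singh+Farahani.

4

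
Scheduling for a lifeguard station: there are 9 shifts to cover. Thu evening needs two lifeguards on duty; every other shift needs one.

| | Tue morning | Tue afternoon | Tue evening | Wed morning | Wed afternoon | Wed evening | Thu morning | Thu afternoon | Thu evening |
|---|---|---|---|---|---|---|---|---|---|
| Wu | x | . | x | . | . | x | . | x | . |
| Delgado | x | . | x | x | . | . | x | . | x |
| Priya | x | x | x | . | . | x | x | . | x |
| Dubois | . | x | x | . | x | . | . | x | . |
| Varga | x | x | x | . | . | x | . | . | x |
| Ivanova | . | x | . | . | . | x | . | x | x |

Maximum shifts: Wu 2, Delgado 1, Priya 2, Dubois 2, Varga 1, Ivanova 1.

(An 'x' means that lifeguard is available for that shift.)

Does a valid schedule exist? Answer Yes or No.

Total capacity is 2+1+2+2+1+1 = 9 but 10 worker-slots are needed — infeasible.

No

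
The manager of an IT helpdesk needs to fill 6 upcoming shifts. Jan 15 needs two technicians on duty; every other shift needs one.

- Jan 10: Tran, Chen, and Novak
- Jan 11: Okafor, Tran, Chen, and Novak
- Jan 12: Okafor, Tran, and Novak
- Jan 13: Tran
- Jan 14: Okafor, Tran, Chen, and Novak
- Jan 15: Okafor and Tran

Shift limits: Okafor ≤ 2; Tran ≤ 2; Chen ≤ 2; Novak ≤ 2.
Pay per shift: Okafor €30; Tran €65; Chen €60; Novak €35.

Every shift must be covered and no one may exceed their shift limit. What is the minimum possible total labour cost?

€320

Jan 13 can only be covered by Tran, so that assignment is forced.
Jan 15 can only be covered by Okafor and Tran, so that assignment is forced.
Picking the cheapest available technician for each shift independently would cost €285, but that ignores the shift limits.
An optimal schedule: Jan 10→Novak, Jan 11→Novak, Jan 12→Okafor, Jan 13→Tran, Jan 14→Chen, Jan 15→Okafor+Tran.
Total: 35 + 35 + 30 + 65 + 60 + 30 + 65 = €320.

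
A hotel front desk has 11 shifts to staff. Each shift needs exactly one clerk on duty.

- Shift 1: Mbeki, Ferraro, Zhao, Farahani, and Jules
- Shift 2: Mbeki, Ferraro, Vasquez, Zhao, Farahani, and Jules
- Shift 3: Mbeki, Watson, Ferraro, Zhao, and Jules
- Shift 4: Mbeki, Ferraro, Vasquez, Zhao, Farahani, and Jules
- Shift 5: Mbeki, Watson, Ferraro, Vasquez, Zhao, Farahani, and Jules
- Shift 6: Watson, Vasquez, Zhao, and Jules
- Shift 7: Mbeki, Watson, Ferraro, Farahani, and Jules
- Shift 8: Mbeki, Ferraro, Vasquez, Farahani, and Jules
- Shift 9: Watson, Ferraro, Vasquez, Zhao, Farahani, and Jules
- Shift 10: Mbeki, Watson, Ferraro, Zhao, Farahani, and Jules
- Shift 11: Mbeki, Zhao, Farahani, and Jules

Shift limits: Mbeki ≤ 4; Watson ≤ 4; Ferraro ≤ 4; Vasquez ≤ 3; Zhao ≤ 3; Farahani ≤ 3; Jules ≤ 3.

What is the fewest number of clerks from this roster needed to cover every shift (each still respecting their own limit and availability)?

11 slots to fill and no one can take more than 4, so at least ⌈11/4⌉ = 3 clerks are needed.
Mbeki, Watson, and Ferraro alone can cover everything: Shift 1→Mbeki, Shift 2→Mbeki, Shift 3→Watson, Shift 4→Mbeki, Shift 5→Watson, Shift 6→Watson, Shift 7→Ferraro, Shift 8→Ferraro, Shift 9→Watson, Shift 10→Ferraro, Shift 11→Mbeki.

3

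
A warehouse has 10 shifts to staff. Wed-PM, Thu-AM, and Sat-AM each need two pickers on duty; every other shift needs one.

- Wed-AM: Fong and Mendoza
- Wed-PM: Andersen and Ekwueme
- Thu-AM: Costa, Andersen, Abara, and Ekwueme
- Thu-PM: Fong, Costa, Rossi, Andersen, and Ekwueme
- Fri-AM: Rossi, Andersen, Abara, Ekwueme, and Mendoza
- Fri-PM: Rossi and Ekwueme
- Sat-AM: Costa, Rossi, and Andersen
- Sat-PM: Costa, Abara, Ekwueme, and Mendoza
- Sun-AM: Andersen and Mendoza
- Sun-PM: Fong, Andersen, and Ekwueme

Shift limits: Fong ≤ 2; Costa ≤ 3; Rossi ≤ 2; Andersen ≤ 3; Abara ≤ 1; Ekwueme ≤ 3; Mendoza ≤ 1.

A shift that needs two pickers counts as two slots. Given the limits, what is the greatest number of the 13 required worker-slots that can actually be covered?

Total capacity across all pickers is 2+3+2+3+1+3+1 = 15, and 13 slots are needed, so at most 13 can be filled.
An assignment achieving 13: Wed-AM→Fong, Wed-PM→Andersen+Ekwueme, Thu-AM→Costa+Andersen, Thu-PM→Ekwueme, Fri-AM→Abara, Fri-PM→Rossi, Sat-AM→Costa+Rossi, Sat-PM→Costa, Sun-AM→Andersen, Sun-PM→Fong.
Loads: Fong 2/2, Costa 3/3, Rossi 2/2, Andersen 3/3, Abara 1/1, Ekwueme 2/3, Mendoza 0/1.

13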